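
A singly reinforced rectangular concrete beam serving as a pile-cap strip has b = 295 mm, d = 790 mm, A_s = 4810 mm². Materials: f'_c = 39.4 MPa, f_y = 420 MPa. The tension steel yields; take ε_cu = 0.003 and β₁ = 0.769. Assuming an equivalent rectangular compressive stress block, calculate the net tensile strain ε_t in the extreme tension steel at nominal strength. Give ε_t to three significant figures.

ε_t ≈ 0.00591

a = A_s f_y/(0.85 f'_c b) = 204.48 mm.
β₁ = 0.769, so c = a/β₁ = 204.48/0.769 = 265.90 mm.
From the linear strain diagram with ε_cu = 0.003: ε_t = 0.003 (d − c)/c = 0.003 × (790 − 265.90)/265.90 = 0.00591.
Since ε_t ≥ 0.005, the section is tension-controlled.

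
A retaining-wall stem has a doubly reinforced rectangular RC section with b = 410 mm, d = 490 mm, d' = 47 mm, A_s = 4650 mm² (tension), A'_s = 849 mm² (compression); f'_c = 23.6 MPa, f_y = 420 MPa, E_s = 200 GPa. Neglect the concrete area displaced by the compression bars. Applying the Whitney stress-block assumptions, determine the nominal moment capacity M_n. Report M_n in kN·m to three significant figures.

Assume both tension and compression steel yield.
Net tension couple steel: A_s − A'_s = 3801 mm².
a = (A_s − A'_s) f_y / (0.85 f'_c b) = 1596420/(0.85 × 23.6 × 410) = 194.10 mm.
c = a/β₁ = 194.10/0.85 = 228.35 mm; ε'_s = 0.003(c − d')/c = 0.0024 ≥ f_y/E_s = 0.0021, so compression steel does yield.
M_n = (A_s − A'_s) f_y (d − a/2) + A'_s f_y (d − d') = [1596420 × (490 − 97.05) + 356580 × (490 − 47)] × 10⁻⁶ = 627.31 + 157.96 = 785.27 kN·m.

M_n ≈ 785 kN·m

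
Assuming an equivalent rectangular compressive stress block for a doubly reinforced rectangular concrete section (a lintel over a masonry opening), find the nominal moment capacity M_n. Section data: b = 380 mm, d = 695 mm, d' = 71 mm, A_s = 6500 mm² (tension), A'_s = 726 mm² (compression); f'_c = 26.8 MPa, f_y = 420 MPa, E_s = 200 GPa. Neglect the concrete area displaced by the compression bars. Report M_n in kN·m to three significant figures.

M_n ≈ 1540 kN·m

Assume both tension and compression steel yield.
Net tension couple steel: A_s − A'_s = 5774 mm².
a = (A_s − A'_s) f_y / (0.85 f'_c b) = 2425080/(0.85 × 26.8 × 380) = 280.15 mm.
c = a/β₁ = 280.15/0.85 = 329.59 mm; ε'_s = 0.003(c − d')/c = 0.0024 ≥ f_y/E_s = 0.0021, so compression steel does yield.
M_n = (A_s − A'_s) f_y (d − a/2) + A'_s f_y (d − d') = [2425080 × (695 − 140.075) + 304920 × (695 − 71)] × 10⁻⁶ = 1345.74 + 190.27 = 1536.01 kN·m.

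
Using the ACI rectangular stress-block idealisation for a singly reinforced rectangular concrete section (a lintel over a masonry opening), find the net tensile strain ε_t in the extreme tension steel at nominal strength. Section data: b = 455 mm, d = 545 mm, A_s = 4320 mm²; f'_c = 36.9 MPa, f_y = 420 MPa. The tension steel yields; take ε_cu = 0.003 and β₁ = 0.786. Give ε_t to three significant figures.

a = A_s f_y/(0.85 f'_c b) = 127.14 mm.
β₁ = 0.786, so c = a/β₁ = 127.14/0.786 = 161.76 mm.
From the linear strain diagram with ε_cu = 0.003: ε_t = 0.003 (d − c)/c = 0.003 × (545 − 161.76)/161.76 = 0.00711.
Since ε_t ≥ 0.005, the section is tension-controlled.

ε_t ≈ 0.00711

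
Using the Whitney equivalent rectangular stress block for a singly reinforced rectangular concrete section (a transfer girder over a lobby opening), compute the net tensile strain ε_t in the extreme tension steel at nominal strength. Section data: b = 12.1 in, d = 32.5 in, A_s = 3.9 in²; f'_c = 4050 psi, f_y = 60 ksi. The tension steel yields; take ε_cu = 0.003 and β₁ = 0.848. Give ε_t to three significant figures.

ε_t ≈ 0.0117

a = A_s f_y/(0.85 f'_c b) = 5.618 in.
β₁ = 0.848, so c = a/β₁ = 5.618/0.848 = 6.625 in.
From the linear strain diagram with ε_cu = 0.003: ε_t = 0.003 (d − c)/c = 0.003 × (32.5 − 6.625)/6.625 = 0.0117.
Since ε_t ≥ 0.005, the section is tension-controlled.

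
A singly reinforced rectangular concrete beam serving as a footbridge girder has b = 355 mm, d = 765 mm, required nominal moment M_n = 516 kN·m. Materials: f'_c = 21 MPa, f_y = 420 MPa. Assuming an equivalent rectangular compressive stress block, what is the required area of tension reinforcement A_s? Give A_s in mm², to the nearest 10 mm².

With M_n = 0.85 f'_c a b (d − a/2), solve the quadratic for a:
a = d − √(d² − 2M_n/(0.85 f'_c b)) = 765 − √(765² − 2 × 516×10⁶/(0.85 × 21 × 355)) = 115.10 mm.
A_s = 0.85 f'_c a b / f_y = 0.85 × 21 × 115.10 × 355 / 420 = 1736.6 mm².

A_s ≈ 1740 mm²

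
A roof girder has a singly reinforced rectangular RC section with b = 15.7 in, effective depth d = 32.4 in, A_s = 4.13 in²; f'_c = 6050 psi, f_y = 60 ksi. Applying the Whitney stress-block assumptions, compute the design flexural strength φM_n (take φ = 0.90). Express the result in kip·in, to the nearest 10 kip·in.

T = A_s f_y = 4.13 × 60 = 247.8 kips.
a = T/(0.85 f'_c b) = 247.8/(0.85 × 6.05 × 15.7) = 3.069 in.
M_n = T(d − a/2) = 247.8 × (32.4 − 1.5345) = 7648.5 kip·in.
φM_n = 0.90 × 7648.5 = 6883.7 kip·in.

φM_n ≈ 6880 kip·in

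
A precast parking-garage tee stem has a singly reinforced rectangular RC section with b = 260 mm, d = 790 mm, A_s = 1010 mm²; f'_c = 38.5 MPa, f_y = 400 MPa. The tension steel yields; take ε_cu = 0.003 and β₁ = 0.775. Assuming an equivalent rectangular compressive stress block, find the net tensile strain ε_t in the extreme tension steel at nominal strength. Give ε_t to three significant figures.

ε_t ≈ 0.0357

a = A_s f_y/(0.85 f'_c b) = 47.48 mm.
β₁ = 0.775, so c = a/β₁ = 47.48/0.775 = 61.26 mm.
From the linear strain diagram with ε_cu = 0.003: ε_t = 0.003 (d − c)/c = 0.003 × (790 − 61.26)/61.26 = 0.0357.
Since ε_t ≥ 0.005, the section is tension-controlled.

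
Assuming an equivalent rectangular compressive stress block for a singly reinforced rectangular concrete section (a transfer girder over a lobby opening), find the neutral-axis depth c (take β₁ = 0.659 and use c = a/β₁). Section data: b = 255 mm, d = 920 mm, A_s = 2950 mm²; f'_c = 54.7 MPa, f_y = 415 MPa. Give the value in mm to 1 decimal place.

c ≈ 156.7 mm

T = A_s f_y = 2950 × 415 = 1224250 N = 1224.25 kN.
Setting C = 0.85 f'_c a b equal to T: a = 1224250/(0.85 × 54.7 × 255) = 103.258 mm.
With β₁ = 0.659, c = a/β₁ = 103.258/0.659 = 156.7 mm.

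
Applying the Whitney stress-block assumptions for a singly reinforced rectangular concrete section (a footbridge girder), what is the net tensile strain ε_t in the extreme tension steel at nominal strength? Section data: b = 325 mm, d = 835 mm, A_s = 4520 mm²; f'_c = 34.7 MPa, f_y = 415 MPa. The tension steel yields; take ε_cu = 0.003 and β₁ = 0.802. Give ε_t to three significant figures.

ε_t ≈ 0.00727

a = A_s f_y/(0.85 f'_c b) = 195.68 mm.
β₁ = 0.802, so c = a/β₁ = 195.68/0.802 = 243.99 mm.
From the linear strain diagram with ε_cu = 0.003: ε_t = 0.003 (d − c)/c = 0.003 × (835 − 243.99)/243.99 = 0.00727.
Since ε_t ≥ 0.005, the section is tension-controlled.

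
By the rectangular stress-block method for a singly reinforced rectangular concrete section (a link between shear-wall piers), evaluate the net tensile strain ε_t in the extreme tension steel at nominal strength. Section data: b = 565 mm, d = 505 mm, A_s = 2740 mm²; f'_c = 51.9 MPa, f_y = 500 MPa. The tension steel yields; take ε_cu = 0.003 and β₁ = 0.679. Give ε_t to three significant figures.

a = A_s f_y/(0.85 f'_c b) = 54.96 mm.
β₁ = 0.679, so c = a/β₁ = 54.96/0.679 = 80.94 mm.
From the linear strain diagram with ε_cu = 0.003: ε_t = 0.003 (d − c)/c = 0.003 × (505 − 80.94)/80.94 = 0.0157.
Since ε_t ≥ 0.005, the section is tension-controlled.

ε_t ≈ 0.0157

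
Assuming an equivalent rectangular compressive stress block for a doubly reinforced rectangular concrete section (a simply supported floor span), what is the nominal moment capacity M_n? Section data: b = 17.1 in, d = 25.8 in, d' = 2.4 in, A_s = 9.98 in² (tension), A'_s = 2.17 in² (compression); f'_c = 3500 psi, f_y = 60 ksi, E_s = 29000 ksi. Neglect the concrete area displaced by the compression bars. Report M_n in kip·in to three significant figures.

M_n ≈ 13000 kip·in

Assume both steels yield.
a = (A_s − A'_s) f_y/(0.85 f'_c b) = (9.98 − 2.17) × 60/(0.85 × 3.5 × 17.1) = 9.211 in.
c = a/β₁ = 9.211/0.85 = 10.836 in; ε'_s = 0.003(c − d')/c = 0.0023 ≥ ε_y = 0.0021, so the compression steel yields.
M_n = (A_s − A'_s) f_y (d − a/2) + A'_s f_y (d − d') = 468.6 × (25.8 − 4.6055) + 130.2 × (25.8 − 2.4) = 9931.7 + 3046.7 = 12978.4 kip·in.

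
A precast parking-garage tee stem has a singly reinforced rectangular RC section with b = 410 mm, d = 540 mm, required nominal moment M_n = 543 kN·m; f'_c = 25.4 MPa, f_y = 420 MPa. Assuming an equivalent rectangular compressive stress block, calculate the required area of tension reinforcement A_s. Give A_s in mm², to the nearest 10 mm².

With M_n = 0.85 f'_c a b (d − a/2), solve the quadratic for a:
a = d − √(d² − 2M_n/(0.85 f'_c b)) = 540 − √(540² − 2 × 543×10⁶/(0.85 × 25.4 × 410)) = 129.01 mm.
A_s = 0.85 f'_c a b / f_y = 0.85 × 25.4 × 129.01 × 410 / 420 = 2719.0 mm².

A_s ≈ 2720 mm²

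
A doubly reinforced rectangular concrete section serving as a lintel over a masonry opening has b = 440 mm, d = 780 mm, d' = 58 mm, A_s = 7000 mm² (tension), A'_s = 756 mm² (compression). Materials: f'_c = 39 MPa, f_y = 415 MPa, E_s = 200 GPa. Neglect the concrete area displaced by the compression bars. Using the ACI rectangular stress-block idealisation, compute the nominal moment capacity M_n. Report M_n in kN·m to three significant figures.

Assume both tension and compression steel yield.
Net tension couple steel: A_s − A'_s = 6244 mm².
a = (A_s − A'_s) f_y / (0.85 f'_c b) = 2591260/(0.85 × 39 × 440) = 177.65 mm.
c = a/β₁ = 177.65/0.771 = 230.42 mm; ε'_s = 0.003(c − d')/c = 0.0022 ≥ f_y/E_s = 0.0021, so compression steel does yield.
M_n = (A_s − A'_s) f_y (d − a/2) + A'_s f_y (d − d') = [2591260 × (780 − 88.825) + 313740 × (780 − 58)] × 10⁻⁶ = 1791.01 + 226.52 = 2017.53 kN·m.

M_n ≈ 2020 kN·m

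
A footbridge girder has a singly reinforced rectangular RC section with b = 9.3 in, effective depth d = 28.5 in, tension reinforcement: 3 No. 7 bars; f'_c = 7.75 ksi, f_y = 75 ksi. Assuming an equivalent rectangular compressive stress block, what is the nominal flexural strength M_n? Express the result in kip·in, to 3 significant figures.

M_n ≈ 3700 kip·in

A_s = 3 × 0.6 = 1.8 in².
T = A_s f_y = 1.8 × 75 = 135 kips.
a = T/(0.85 f'_c b) = 135/(0.85 × 7.75 × 9.3) = 2.204 in.
M_n = T(d − a/2) = 135 × (28.5 − 1.102) = 3698.7 kip·in.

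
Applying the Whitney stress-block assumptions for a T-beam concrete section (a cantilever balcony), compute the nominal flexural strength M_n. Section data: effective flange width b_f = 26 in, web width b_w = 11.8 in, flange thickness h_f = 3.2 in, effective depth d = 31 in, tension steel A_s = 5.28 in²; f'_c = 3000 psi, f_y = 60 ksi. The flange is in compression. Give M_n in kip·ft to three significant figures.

M_n ≈ 747 kip·ft

Tension: T = A_s f_y = 5.28 × 60 = 316.8 kips.
Try a within the flange: a = T/(0.85 f'_c b_f) = 316.8/(0.85 × 3 × 26) = 4.778 in.
a = 4.778 > h_f = 3.2 in: the block extends into the web. Split into flange-overhang and web parts.
C_f = 0.85 f'_c (b_f − b_w) h_f = 0.85 × 3 × (26 − 11.8) × 3.2 = 115.9 kips.
Remaining web compression depth: a_w = (T − C_f)/(0.85 f'_c b_w) = (316.8 − 115.9)/(0.85 × 3 × 11.8) = 6.677 in.
M_n = C_f(d − h_f/2) + (T − C_f)(d − a_w/2) = 115.9 × (31 − 1.6) + 200.9 × (31 − 3.3385) = 3407.5 + 5557.2 = 8964.7 kip·in.
M_n = 8964.7/12 = 747.06 kip·ft.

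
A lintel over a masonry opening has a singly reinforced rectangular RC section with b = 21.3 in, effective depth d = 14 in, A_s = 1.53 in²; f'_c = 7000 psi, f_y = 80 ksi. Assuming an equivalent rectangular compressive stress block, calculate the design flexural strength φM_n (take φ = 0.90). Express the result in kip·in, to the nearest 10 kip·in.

φM_n ≈ 1490 kip·in

T = A_s f_y = 1.53 × 80 = 122.4 kips.
a = T/(0.85 f'_c b) = 122.4/(0.85 × 7 × 21.3) = 0.966 in.
M_n = T(d − a/2) = 122.4 × (14 − 0.483) = 1654.5 kip·in.
φM_n = 0.90 × 1654.5 = 1489.1 kip·in.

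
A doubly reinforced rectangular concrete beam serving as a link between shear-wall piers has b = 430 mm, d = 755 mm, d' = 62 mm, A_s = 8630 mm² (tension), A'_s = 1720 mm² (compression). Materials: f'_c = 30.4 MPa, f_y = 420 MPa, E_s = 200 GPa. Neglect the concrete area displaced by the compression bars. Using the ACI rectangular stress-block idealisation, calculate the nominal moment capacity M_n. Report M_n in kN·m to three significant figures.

M_n ≈ 2310 kN·m

Assume both tension and compression steel yield.
Net tension couple steel: A_s − A'_s = 6910 mm².
a = (A_s − A'_s) f_y / (0.85 f'_c b) = 2902200/(0.85 × 30.4 × 430) = 261.20 mm.
c = a/β₁ = 261.20/0.833 = 313.57 mm; ε'_s = 0.003(c − d')/c = 0.0024 ≥ f_y/E_s = 0.0021, so compression steel does yield.
M_n = (A_s − A'_s) f_y (d − a/2) + A'_s f_y (d − d') = [2902200 × (755 − 130.6) + 722400 × (755 − 62)] × 10⁻⁶ = 1812.13 + 500.62 = 2312.75 kN·m.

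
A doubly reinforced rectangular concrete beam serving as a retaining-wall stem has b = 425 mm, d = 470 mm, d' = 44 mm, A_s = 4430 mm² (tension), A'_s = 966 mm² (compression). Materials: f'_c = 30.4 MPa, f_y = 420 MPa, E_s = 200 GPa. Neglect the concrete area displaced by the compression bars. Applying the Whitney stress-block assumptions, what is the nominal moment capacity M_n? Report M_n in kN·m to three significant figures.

Assume both tension and compression steel yield.
Net tension couple steel: A_s − A'_s = 3464 mm².
a = (A_s − A'_s) f_y / (0.85 f'_c b) = 1454880/(0.85 × 30.4 × 425) = 132.48 mm.
c = a/β₁ = 132.48/0.833 = 159.04 mm; ε'_s = 0.003(c − d')/c = 0.0022 ≥ f_y/E_s = 0.0021, so compression steel does yield.
M_n = (A_s − A'_s) f_y (d − a/2) + A'_s f_y (d − d') = [1454880 × (470 − 66.24) + 405720 × (470 − 44)] × 10⁻⁶ = 587.42 + 172.84 = 760.26 kN·m.

M_n ≈ 760 kN·m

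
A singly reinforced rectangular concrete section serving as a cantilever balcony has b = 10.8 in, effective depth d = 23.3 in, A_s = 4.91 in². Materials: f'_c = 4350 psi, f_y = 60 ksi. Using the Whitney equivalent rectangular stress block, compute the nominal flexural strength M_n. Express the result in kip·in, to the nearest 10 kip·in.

T = A_s f_y = 4.91 × 60 = 294.6 kips.
a = T/(0.85 f'_c b) = 294.6/(0.85 × 4.35 × 10.8) = 7.377 in.
M_n = T(d − a/2) = 294.6 × (23.3 − 3.6885) = 5777.5 kip·in.

M_n ≈ 5780 kip·in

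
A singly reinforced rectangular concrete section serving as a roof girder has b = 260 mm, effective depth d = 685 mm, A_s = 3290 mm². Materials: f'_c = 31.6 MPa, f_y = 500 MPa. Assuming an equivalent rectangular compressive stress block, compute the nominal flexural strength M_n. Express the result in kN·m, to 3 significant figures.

T = A_s f_y = 3290 × 500 = 1645000 N = 1645 kN.
From C = T: a = T/(0.85 f'_c b) = 1645000/(0.85 × 31.6 × 260) = 235.55 mm.
M_n = T(d − a/2) = 1645 kN × (685 − 117.775) mm = 933.09 kN·m.

M_n ≈ 933 kN·m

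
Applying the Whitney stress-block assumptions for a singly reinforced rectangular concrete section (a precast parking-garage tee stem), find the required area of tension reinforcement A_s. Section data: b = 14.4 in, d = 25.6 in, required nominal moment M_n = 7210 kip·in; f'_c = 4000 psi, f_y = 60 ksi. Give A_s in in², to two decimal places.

A_s ≈ 5.39 in²

From M_n = 0.85 f'_c a b (d − a/2):
a = d − √(d² − 2M_n/(0.85 f'_c b)) = 25.6 − √(25.6² − 2 × 7210/(0.85 × 4 × 14.4)) = 6.604 in.
A_s = 0.85 f'_c a b / f_y = 0.85 × 4 × 6.604 × 14.4 / 60 = 5.389 in².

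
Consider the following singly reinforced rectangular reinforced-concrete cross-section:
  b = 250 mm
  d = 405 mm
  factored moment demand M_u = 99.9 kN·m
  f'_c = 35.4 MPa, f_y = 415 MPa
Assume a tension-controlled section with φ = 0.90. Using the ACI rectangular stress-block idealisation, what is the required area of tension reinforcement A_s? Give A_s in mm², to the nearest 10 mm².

A_s ≈ 690 mm²

M_n = M_u/φ = 99.9/0.90 = 111 kN·m.
With M_n = 0.85 f'_c a b (d − a/2), solve the quadratic for a:
a = d − √(d² − 2M_n/(0.85 f'_c b)) = 405 − √(405² − 2 × 111×10⁶/(0.85 × 35.4 × 250)) = 38.24 mm.
A_s = 0.85 f'_c a b / f_y = 0.85 × 35.4 × 38.24 × 250 / 415 = 693.2 mm².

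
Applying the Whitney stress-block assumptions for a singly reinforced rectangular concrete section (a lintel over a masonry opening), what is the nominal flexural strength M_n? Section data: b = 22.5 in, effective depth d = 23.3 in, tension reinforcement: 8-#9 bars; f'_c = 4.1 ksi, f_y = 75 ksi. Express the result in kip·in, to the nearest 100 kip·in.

A_s = 8 × 1 = 8 in².
T = A_s f_y = 8 × 75 = 600 kips.
a = T/(0.85 f'_c b) = 600/(0.85 × 4.1 × 22.5) = 7.652 in.
M_n = T(d − a/2) = 600 × (23.3 − 3.826) = 11684.4 kip·in.

M_n ≈ 11700 kip·in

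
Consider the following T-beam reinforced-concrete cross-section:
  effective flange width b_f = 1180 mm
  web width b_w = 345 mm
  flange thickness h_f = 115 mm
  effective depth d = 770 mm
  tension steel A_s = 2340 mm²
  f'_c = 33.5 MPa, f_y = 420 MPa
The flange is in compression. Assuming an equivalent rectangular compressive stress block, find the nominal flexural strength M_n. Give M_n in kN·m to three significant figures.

M_n ≈ 742 kN·m

Tension: T = A_s f_y = 2340 × 420 = 982800 N.
Try a within the flange: a = T/(0.85 f'_c b_f) = 982800/(0.85 × 33.5 × 1180) = 29.25 mm.
Since a = 29.25 ≤ h_f = 115 mm, the stress block lies entirely in the flange; analyse as a rectangular beam of width b_f.
M_n = T(d − a/2) = 982800 × (770 − 14.625) = 742.38 × 10⁶ N·mm.
M_n = 742.38 kN·m.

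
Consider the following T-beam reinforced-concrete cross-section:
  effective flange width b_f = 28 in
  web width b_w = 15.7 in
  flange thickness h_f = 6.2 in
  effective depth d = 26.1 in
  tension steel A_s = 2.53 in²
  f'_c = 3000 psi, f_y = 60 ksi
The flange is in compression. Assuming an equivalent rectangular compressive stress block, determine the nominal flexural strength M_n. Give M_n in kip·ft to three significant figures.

Tension: T = A_s f_y = 2.53 × 60 = 151.8 kips.
Try a within the flange: a = T/(0.85 f'_c b_f) = 151.8/(0.85 × 3 × 28) = 2.126 in.
Since a = 2.126 ≤ h_f = 6.2 in, the stress block lies entirely in the flange; analyse as a rectangular beam of width b_f.
M_n = T(d − a/2) = 151.8 × (26.1 − 1.063) = 3800.6 kip·in.
M_n = 3800.6/12 = 316.72 kip·ft.

M_n ≈ 317 kip·ft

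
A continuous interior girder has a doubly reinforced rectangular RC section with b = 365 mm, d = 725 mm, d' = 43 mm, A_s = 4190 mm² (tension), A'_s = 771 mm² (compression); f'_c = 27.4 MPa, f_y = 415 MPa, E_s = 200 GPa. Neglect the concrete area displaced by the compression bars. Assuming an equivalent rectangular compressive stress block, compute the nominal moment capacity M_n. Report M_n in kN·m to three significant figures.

M_n ≈ 1130 kN·m

Assume both tension and compression steel yield.
Net tension couple steel: A_s − A'_s = 3419 mm².
a = (A_s − A'_s) f_y / (0.85 f'_c b) = 1418885/(0.85 × 27.4 × 365) = 166.91 mm.
c = a/β₁ = 166.91/0.85 = 196.36 mm; ε'_s = 0.003(c − d')/c = 0.0023 ≥ f_y/E_s = 0.0021, so compression steel does yield.
M_n = (A_s − A'_s) f_y (d − a/2) + A'_s f_y (d − d') = [1418885 × (725 − 83.455) + 319965 × (725 − 43)] × 10⁻⁶ = 910.28 + 218.22 = 1128.50 kN·m.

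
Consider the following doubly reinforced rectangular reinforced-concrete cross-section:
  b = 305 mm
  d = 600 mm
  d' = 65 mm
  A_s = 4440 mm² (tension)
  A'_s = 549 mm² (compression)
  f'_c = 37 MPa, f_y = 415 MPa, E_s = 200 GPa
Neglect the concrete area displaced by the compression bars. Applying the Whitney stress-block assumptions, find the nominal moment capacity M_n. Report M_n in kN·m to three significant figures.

M_n ≈ 955 kN·m

Assume both tension and compression steel yield.
Net tension couple steel: A_s − A'_s = 3891 mm².
a = (A_s − A'_s) f_y / (0.85 f'_c b) = 1614765/(0.85 × 37 × 305) = 168.34 mm.
c = a/β₁ = 168.34/0.786 = 214.17 mm; ε'_s = 0.003(c − d')/c = 0.0021 ≥ f_y/E_s = 0.0021, so compression steel does yield.
M_n = (A_s − A'_s) f_y (d − a/2) + A'_s f_y (d − d') = [1614765 × (600 − 84.17) + 227835 × (600 − 65)] × 10⁻⁶ = 832.94 + 121.89 = 954.83 kN·m.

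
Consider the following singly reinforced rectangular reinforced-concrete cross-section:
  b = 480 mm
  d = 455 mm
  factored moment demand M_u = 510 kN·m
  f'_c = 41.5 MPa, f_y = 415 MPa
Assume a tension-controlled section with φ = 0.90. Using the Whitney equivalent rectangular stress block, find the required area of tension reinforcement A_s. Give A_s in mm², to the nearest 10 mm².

M_n = M_u/φ = 510/0.90 = 566.667 kN·m.
With M_n = 0.85 f'_c a b (d − a/2), solve the quadratic for a:
a = d − √(d² − 2M_n/(0.85 f'_c b)) = 455 − √(455² − 2 × 566.667×10⁶/(0.85 × 41.5 × 480)) = 80.71 mm.
A_s = 0.85 f'_c a b / f_y = 0.85 × 41.5 × 80.71 × 480 / 415 = 3293.0 mm².

A_s ≈ 3290 mm²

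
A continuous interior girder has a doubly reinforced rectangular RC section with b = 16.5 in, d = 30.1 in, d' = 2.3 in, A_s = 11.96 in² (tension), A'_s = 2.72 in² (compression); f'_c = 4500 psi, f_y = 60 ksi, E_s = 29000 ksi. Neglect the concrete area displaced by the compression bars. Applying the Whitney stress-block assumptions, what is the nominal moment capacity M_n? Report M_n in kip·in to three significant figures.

M_n ≈ 18800 kip·in

Assume both steels yield.
a = (A_s − A'_s) f_y/(0.85 f'_c b) = (11.96 − 2.72) × 60/(0.85 × 4.5 × 16.5) = 8.784 in.
c = a/β₁ = 8.784/0.825 = 10.647 in; ε'_s = 0.003(c − d')/c = 0.0024 ≥ ε_y = 0.0021, so the compression steel yields.
M_n = (A_s − A'_s) f_y (d − a/2) + A'_s f_y (d − d') = 554.4 × (30.1 − 4.392) + 163.2 × (30.1 − 2.3) = 14252.5 + 4537.0 = 18789.5 kip·in.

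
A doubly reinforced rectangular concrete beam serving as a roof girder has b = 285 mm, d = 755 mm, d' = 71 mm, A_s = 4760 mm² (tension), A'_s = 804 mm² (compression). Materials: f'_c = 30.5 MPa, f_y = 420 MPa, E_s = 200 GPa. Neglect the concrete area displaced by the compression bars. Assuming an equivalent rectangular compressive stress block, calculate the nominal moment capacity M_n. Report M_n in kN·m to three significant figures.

M_n ≈ 1300 kN·m

Assume both tension and compression steel yield.
Net tension couple steel: A_s − A'_s = 3956 mm².
a = (A_s − A'_s) f_y / (0.85 f'_c b) = 1661520/(0.85 × 30.5 × 285) = 224.88 mm.
c = a/β₁ = 224.88/0.832 = 270.29 mm; ε'_s = 0.003(c − d')/c = 0.0022 ≥ f_y/E_s = 0.0021, so compression steel does yield.
M_n = (A_s − A'_s) f_y (d − a/2) + A'_s f_y (d − d') = [1661520 × (755 − 112.44) + 337680 × (755 − 71)] × 10⁻⁶ = 1067.63 + 230.97 = 1298.60 kN·m.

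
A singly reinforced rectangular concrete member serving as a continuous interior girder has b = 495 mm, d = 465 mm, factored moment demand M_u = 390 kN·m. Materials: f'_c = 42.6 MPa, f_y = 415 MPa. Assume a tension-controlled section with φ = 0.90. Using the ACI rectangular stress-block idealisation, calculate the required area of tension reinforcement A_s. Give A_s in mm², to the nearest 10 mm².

A_s ≈ 2390 mm²

M_n = M_u/φ = 390/0.90 = 433.333 kN·m.
With M_n = 0.85 f'_c a b (d − a/2), solve the quadratic for a:
a = d − √(d² − 2M_n/(0.85 f'_c b)) = 465 − √(465² − 2 × 433.333×10⁶/(0.85 × 42.6 × 495)) = 55.28 mm.
A_s = 0.85 f'_c a b / f_y = 0.85 × 42.6 × 55.28 × 495 / 415 = 2387.6 mm².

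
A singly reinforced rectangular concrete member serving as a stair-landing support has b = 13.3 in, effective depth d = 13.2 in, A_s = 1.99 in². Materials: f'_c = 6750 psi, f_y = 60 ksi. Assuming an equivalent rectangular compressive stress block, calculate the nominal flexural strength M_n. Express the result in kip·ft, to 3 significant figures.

T = A_s f_y = 1.99 × 60 = 119.4 kips.
a = T/(0.85 f'_c b) = 119.4/(0.85 × 6.75 × 13.3) = 1.565 in.
M_n = T(d − a/2) = 119.4 × (13.2 − 0.7825) = 1482.6 kip·in = 1482.6/12 = 123.55 kip·ft.

M_n ≈ 124 kip·ft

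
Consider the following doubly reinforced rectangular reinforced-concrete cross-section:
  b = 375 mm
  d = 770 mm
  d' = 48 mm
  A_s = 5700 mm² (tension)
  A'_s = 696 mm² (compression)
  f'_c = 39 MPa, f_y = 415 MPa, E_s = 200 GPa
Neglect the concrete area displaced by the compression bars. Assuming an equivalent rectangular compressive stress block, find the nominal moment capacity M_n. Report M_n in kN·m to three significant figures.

M_n ≈ 1630 kN·m

Assume both tension and compression steel yield.
Net tension couple steel: A_s − A'_s = 5004 mm².
a = (A_s − A'_s) f_y / (0.85 f'_c b) = 2076660/(0.85 × 39 × 375) = 167.05 mm.
c = a/β₁ = 167.05/0.771 = 216.67 mm; ε'_s = 0.003(c − d')/c = 0.0023 ≥ f_y/E_s = 0.0021, so compression steel does yield.
M_n = (A_s − A'_s) f_y (d − a/2) + A'_s f_y (d − d') = [2076660 × (770 − 83.525) + 288840 × (770 − 48)] × 10⁻⁶ = 1425.58 + 208.54 = 1634.12 kN·m.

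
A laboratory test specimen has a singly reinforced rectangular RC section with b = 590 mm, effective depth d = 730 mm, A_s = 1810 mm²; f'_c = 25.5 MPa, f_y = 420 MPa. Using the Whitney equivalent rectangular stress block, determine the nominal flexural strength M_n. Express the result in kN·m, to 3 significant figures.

T = A_s f_y = 1810 × 420 = 760200 N = 760.2 kN.
From C = T: a = T/(0.85 f'_c b) = 760200/(0.85 × 25.5 × 590) = 59.45 mm.
M_n = T(d − a/2) = 760.2 kN × (730 − 29.725) mm = 532.35 kN·m.

M_n ≈ 532 kN·m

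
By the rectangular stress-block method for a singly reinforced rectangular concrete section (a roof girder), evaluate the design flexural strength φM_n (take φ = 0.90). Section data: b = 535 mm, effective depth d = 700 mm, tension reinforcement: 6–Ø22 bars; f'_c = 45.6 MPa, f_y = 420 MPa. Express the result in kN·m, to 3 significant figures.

φM_n ≈ 583 kN·m

A_s = 6 × 380 = 2280 mm².
T = A_s f_y = 2280 × 420 = 957600 N = 957.6 kN.
From C = T: a = T/(0.85 f'_c b) = 957600/(0.85 × 45.6 × 535) = 46.18 mm.
M_n = T(d − a/2) = 957.6 kN × (700 − 23.09) mm = 648.21 kN·m.
φM_n = 0.90 × 648.21 = 583.39 kN·m.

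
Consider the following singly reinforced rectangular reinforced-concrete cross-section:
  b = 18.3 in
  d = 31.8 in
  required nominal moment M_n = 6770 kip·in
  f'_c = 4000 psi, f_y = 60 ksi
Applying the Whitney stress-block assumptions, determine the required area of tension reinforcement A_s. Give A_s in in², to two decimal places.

From M_n = 0.85 f'_c a b (d − a/2):
a = d − √(d² − 2M_n/(0.85 f'_c b)) = 31.8 − √(31.8² − 2 × 6770/(0.85 × 4 × 18.3)) = 3.629 in.
A_s = 0.85 f'_c a b / f_y = 0.85 × 4 × 3.629 × 18.3 / 60 = 3.763 in².

A_s ≈ 3.76 in²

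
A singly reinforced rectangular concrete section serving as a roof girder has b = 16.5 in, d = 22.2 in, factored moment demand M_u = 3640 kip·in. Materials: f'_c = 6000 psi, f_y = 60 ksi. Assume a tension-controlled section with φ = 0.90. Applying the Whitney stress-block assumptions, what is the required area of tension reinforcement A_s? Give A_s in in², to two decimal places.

M_n = M_u/φ = 3640/0.90 = 4044.44 kip·in.
From M_n = 0.85 f'_c a b (d − a/2):
a = d − √(d² − 2M_n/(0.85 f'_c b)) = 22.2 − √(22.2² − 2 × 4044.44/(0.85 × 6 × 16.5)) = 2.282 in.
A_s = 0.85 f'_c a b / f_y = 0.85 × 6 × 2.282 × 16.5 / 60 = 3.201 in².

A_s ≈ 3.20 in²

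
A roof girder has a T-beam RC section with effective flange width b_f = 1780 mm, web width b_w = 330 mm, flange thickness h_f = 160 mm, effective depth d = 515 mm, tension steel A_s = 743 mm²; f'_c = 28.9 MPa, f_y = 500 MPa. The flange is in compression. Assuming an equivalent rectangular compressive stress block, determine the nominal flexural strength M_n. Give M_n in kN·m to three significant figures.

M_n ≈ 190 kN·m

Tension: T = A_s f_y = 743 × 500 = 371500 N.
Try a within the flange: a = T/(0.85 f'_c b_f) = 371500/(0.85 × 28.9 × 1780) = 8.50 mm.
Since a = 8.50 ≤ h_f = 160 mm, the stress block lies entirely in the flange; analyse as a rectangular beam of width b_f.
M_n = T(d − a/2) = 371500 × (515 − 4.25) = 189.74 × 10⁶ N·mm.
M_n = 189.74 kN·m.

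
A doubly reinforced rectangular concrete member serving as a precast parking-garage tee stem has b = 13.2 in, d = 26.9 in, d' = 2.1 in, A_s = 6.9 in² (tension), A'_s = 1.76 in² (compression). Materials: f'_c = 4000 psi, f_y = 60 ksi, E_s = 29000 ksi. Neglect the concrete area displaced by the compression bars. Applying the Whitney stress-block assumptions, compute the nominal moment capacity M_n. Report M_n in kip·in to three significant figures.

Assume both steels yield.
a = (A_s − A'_s) f_y/(0.85 f'_c b) = (6.9 − 1.76) × 60/(0.85 × 4 × 13.2) = 6.872 in.
c = a/β₁ = 6.872/0.85 = 8.085 in; ε'_s = 0.003(c − d')/c = 0.0022 ≥ ε_y = 0.0021, so the compression steel yields.
M_n = (A_s − A'_s) f_y (d − a/2) + A'_s f_y (d − d') = 308.4 × (26.9 − 3.436) + 105.6 × (26.9 − 2.1) = 7236.3 + 2618.9 = 9855.2 kip·in.

M_n ≈ 9860 kip·in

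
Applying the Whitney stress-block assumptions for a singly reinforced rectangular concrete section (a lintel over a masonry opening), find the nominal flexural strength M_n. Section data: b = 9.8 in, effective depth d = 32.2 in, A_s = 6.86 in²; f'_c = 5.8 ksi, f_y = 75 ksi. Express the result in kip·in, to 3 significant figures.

T = A_s f_y = 6.86 × 75 = 514.5 kips.
a = T/(0.85 f'_c b) = 514.5/(0.85 × 5.8 × 9.8) = 10.649 in.
M_n = T(d − a/2) = 514.5 × (32.2 − 5.3245) = 13827.4 kip·in.

M_n ≈ 13800 kip·in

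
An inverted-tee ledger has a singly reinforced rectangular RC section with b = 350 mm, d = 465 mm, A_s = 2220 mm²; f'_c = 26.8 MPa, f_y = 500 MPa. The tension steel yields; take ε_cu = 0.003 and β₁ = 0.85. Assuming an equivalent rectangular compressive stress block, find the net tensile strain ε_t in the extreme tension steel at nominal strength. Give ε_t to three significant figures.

ε_t ≈ 0.00552

a = A_s f_y/(0.85 f'_c b) = 139.22 mm.
β₁ = 0.85, so c = a/β₁ = 139.22/0.85 = 163.79 mm.
From the linear strain diagram with ε_cu = 0.003: ε_t = 0.003 (d − c)/c = 0.003 × (465 − 163.79)/163.79 = 0.00552.
Since ε_t ≥ 0.005, the section is tension-controlled.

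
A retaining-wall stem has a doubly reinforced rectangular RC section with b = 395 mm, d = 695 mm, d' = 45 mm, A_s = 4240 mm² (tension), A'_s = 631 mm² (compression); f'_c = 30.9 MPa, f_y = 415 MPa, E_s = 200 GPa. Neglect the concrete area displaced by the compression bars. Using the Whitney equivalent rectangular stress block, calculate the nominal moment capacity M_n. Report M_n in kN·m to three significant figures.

M_n ≈ 1100 kN·m

Assume both tension and compression steel yield.
Net tension couple steel: A_s − A'_s = 3609 mm².
a = (A_s − A'_s) f_y / (0.85 f'_c b) = 1497735/(0.85 × 30.9 × 395) = 144.36 mm.
c = a/β₁ = 144.36/0.829 = 174.14 mm; ε'_s = 0.003(c − d')/c = 0.0022 ≥ f_y/E_s = 0.0021, so compression steel does yield.
M_n = (A_s − A'_s) f_y (d − a/2) + A'_s f_y (d − d') = [1497735 × (695 − 72.18) + 261865 × (695 − 45)] × 10⁻⁶ = 932.82 + 170.21 = 1103.03 kN·m.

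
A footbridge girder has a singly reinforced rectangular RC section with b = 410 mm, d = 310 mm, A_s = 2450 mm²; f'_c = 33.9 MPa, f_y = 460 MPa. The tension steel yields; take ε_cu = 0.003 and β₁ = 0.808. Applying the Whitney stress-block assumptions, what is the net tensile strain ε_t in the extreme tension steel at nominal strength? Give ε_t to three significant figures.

a = A_s f_y/(0.85 f'_c b) = 95.39 mm.
β₁ = 0.808, so c = a/β₁ = 95.39/0.808 = 118.06 mm.
From the linear strain diagram with ε_cu = 0.003: ε_t = 0.003 (d − c)/c = 0.003 × (310 − 118.06)/118.06 = 0.00488.
ε_t is between 0.004 and 0.005 — transition zone.

ε_t ≈ 0.00488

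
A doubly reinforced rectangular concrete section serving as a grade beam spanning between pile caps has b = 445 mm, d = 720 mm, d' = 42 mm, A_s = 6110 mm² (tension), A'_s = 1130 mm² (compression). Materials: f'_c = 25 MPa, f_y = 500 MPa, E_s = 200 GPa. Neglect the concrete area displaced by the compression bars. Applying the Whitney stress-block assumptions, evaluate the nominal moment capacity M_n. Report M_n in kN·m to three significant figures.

M_n ≈ 1850 kN·m

Assume both tension and compression steel yield.
Net tension couple steel: A_s − A'_s = 4980 mm².
a = (A_s − A'_s) f_y / (0.85 f'_c b) = 2490000/(0.85 × 25 × 445) = 263.32 mm.
c = a/β₁ = 263.32/0.85 = 309.79 mm; ε'_s = 0.003(c − d')/c = 0.0026 ≥ f_y/E_s = 0.0025, so compression steel does yield.
M_n = (A_s − A'_s) f_y (d − a/2) + A'_s f_y (d − d') = [2490000 × (720 − 131.66) + 565000 × (720 − 42)] × 10⁻⁶ = 1464.97 + 383.07 = 1848.04 kN·m.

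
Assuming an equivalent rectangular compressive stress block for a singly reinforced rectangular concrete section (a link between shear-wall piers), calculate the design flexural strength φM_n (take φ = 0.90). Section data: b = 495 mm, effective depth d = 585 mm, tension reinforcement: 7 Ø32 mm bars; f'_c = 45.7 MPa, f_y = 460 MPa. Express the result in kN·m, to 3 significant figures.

φM_n ≈ 1210 kN·m

A_s = 7 × 804 = 5628 mm².
T = A_s f_y = 5628 × 460 = 2588880 N = 2588.88 kN.
From C = T: a = T/(0.85 f'_c b) = 2588880/(0.85 × 45.7 × 495) = 134.64 mm.
M_n = T(d − a/2) = 2588.88 kN × (585 − 67.32) mm = 1340.21 kN·m.
φM_n = 0.90 × 1340.21 = 1206.19 kN·m.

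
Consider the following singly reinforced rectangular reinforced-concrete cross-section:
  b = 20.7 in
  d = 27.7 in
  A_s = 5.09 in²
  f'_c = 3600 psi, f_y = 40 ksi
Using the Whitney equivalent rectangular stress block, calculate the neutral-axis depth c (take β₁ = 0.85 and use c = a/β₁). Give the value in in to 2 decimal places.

c ≈ 3.78 in

T = A_s f_y = 5.09 × 40 = 203.6 kips.
a = T/(0.85 f'_c b) = 203.6/(0.85 × 3.6 × 20.7) = 3.2143 in.
With β₁ = 0.85, c = a/β₁ = 3.2143/0.85 = 3.78 in.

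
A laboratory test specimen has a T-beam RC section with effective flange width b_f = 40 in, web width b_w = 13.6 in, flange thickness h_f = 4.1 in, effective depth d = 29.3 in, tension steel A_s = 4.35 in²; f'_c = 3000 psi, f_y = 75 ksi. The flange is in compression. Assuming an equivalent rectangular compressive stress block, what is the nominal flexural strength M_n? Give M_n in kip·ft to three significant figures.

Tension: T = A_s f_y = 4.35 × 75 = 326.25 kips.
Try a within the flange: a = T/(0.85 f'_c b_f) = 326.25/(0.85 × 3 × 40) = 3.199 in.
Since a = 3.199 ≤ h_f = 4.1 in, the stress block lies entirely in the flange; analyse as a rectangular beam of width b_f.
M_n = T(d − a/2) = 326.25 × (29.3 − 1.5995) = 9037.3 kip·in.
M_n = 9037.3/12 = 753.11 kip·ft.

M_n ≈ 753 kip·ft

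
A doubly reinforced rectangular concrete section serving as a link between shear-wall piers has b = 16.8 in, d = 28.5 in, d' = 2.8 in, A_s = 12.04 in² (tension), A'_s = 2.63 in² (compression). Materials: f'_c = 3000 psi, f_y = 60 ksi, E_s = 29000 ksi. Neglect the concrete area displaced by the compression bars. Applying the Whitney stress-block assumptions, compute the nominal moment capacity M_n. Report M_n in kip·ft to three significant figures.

Assume both steels yield.
a = (A_s − A'_s) f_y/(0.85 f'_c b) = (12.04 − 2.63) × 60/(0.85 × 3 × 16.8) = 13.179 in.
c = a/β₁ = 13.179/0.85 = 15.505 in; ε'_s = 0.003(c − d')/c = 0.0025 ≥ ε_y = 0.0021, so the compression steel yields.
M_n = (A_s − A'_s) f_y (d − a/2) + A'_s f_y (d − d') = 564.6 × (28.5 − 6.5895) + 157.8 × (28.5 − 2.8) = 12370.7 + 4055.5 = 16426.2 kip·in = 16426.2/12 = 1368.85 kip·ft.

M_n ≈ 1370 kip·ft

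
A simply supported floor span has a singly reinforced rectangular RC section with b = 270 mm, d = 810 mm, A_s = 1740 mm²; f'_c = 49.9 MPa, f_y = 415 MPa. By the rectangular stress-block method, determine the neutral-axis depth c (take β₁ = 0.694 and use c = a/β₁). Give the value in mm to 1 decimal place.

T = A_s f_y = 1740 × 415 = 722100 N = 722.1 kN.
Setting C = 0.85 f'_c a b equal to T: a = 722100/(0.85 × 49.9 × 270) = 63.054 mm.
With β₁ = 0.694, c = a/β₁ = 63.054/0.694 = 90.9 mm.

c ≈ 90.9 mm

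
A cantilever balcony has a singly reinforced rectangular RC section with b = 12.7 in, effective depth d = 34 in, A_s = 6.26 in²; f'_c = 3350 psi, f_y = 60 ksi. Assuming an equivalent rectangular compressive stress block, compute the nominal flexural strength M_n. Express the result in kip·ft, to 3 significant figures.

M_n ≈ 902 kip·ft

T = A_s f_y = 6.26 × 60 = 375.6 kips.
a = T/(0.85 f'_c b) = 375.6/(0.85 × 3.35 × 12.7) = 10.386 in.
M_n = T(d − a/2) = 375.6 × (34 − 5.193) = 10819.9 kip·in = 10819.9/12 = 901.66 kip·ft.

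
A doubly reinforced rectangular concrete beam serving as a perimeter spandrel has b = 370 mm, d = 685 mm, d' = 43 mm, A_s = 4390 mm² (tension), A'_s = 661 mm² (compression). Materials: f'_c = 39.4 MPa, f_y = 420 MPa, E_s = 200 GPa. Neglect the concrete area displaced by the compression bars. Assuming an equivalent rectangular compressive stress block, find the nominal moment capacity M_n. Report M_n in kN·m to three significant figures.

Assume both tension and compression steel yield.
Net tension couple steel: A_s − A'_s = 3729 mm².
a = (A_s − A'_s) f_y / (0.85 f'_c b) = 1566180/(0.85 × 39.4 × 370) = 126.39 mm.
c = a/β₁ = 126.39/0.769 = 164.36 mm; ε'_s = 0.003(c − d')/c = 0.0022 ≥ f_y/E_s = 0.0021, so compression steel does yield.
M_n = (A_s − A'_s) f_y (d − a/2) + A'_s f_y (d − d') = [1566180 × (685 − 63.195) + 277620 × (685 − 43)] × 10⁻⁶ = 973.86 + 178.23 = 1152.09 kN·m.

M_n ≈ 1150 kN·m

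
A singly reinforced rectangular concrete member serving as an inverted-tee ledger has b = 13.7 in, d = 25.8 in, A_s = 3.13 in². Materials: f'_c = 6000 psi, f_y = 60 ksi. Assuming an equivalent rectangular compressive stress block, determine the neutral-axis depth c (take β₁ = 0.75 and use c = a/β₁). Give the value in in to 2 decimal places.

c ≈ 3.58 in

T = A_s f_y = 3.13 × 60 = 187.8 kips.
a = T/(0.85 f'_c b) = 187.8/(0.85 × 6 × 13.7) = 2.6878 in.
With β₁ = 0.75, c = a/β₁ = 2.6878/0.75 = 3.58 in.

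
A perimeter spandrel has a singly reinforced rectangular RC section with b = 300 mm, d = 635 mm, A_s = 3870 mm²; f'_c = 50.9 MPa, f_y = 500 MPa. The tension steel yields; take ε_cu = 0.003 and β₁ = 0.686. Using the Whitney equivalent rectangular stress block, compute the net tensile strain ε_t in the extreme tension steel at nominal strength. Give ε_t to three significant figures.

a = A_s f_y/(0.85 f'_c b) = 149.08 mm.
β₁ = 0.686, so c = a/β₁ = 149.08/0.686 = 217.32 mm.
From the linear strain diagram with ε_cu = 0.003: ε_t = 0.003 (d − c)/c = 0.003 × (635 − 217.32)/217.32 = 0.00577.
Since ε_t ≥ 0.005, the section is tension-controlled.

ε_t ≈ 0.00577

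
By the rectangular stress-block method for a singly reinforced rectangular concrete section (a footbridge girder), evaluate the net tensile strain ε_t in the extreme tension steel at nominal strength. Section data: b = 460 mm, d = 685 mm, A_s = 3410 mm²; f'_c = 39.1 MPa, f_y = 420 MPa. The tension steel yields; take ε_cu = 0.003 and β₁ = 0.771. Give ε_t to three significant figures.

a = A_s f_y/(0.85 f'_c b) = 93.68 mm.
β₁ = 0.771, so c = a/β₁ = 93.68/0.771 = 121.50 mm.
From the linear strain diagram with ε_cu = 0.003: ε_t = 0.003 (d − c)/c = 0.003 × (685 − 121.50)/121.50 = 0.0139.
Since ε_t ≥ 0.005, the section is tension-controlled.

ε_t ≈ 0.0139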